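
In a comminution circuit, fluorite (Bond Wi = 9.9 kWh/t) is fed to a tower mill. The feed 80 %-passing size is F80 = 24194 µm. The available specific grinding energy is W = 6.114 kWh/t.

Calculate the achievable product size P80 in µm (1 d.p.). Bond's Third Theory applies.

P80 = 215.1 µm

W_Bond = 10·Wi·(1/√P₈₀ − 1/√F₈₀)
⇒ 1/√P80 = W/(10·Wi) + 1/√F80
  = 6.1140/(10·9.9) + 1/√24194 = 0.061758 + 0.006429 = 0.068187
P80 = (1/0.068187)² = 14.6656² = 215.08 µm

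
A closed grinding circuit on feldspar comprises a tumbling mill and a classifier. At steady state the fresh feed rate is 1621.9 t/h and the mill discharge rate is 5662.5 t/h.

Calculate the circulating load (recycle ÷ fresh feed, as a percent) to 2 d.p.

Mill node: discharge = fresh + recycle.
R = M − F = 5662.5 − 1621.9 = 4040.6 t/h
CL = 100·R/F = 100·4040.6/1621.9 = 249.13 %

CL = 249.13 %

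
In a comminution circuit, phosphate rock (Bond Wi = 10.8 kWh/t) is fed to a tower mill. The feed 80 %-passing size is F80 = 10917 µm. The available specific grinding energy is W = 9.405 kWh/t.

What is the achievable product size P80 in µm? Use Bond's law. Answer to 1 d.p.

P80 = 107.0 µm

W = 10 Wi (P80^-0.5 − F80^-0.5)
1/√P80 = 1/√F80 + W/(10·Wi)
  = 9.4050/(10·10.8) + 1/√10917 = 0.087083 + 0.009571 = 0.096654
P80 = (1/0.096654)² = 10.3462² = 107.04 µm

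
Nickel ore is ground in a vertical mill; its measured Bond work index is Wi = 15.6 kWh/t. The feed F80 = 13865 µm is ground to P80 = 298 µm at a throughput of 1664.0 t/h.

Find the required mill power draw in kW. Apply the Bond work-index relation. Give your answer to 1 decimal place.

W = 10 Wi / √P80 − 10 Wi / √F80
W = 10·15.6·(1/√298 − 1/√13865) = 10·15.6·(0.049436) = 7.7120 kWh/t
P_mill = W·ṁ = 7.7120·1664.0 = 12832.8 kW

P = 12832.8 kW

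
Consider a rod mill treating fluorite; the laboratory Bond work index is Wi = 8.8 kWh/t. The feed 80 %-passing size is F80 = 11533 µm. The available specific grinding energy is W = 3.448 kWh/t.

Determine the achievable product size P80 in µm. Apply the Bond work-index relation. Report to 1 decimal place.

Bond: W = 10·Wi·(1/√P80 − 1/√F80)
P80^-0.5 = F80^-0.5 + W/(10 Wi)
  = 3.4480/(10·8.8) + 1/√11533 = 0.039182 + 0.009312 = 0.048494
P80 = (1/0.048494)² = 20.6213² = 425.24 µm

P80 = 425.2 µm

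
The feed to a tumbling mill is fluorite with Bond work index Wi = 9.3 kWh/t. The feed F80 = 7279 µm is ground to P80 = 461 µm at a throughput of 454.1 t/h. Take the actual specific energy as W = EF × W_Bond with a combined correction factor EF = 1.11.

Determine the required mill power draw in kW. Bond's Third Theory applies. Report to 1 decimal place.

P = 1633.8 kW

W = 10·Wi·[P80^(−½) − F80^(−½)]
W = 10·9.3·(1/√461 − 1/√7279) = 10·9.3·(0.034854) = 3.2414 kWh/t
With EF = 1.11: W = 3.2414·1.11 = 3.5979 kWh/t
Power = W × throughput = 3.5979 kWh/t × 454.1 t/h = 1633.8 kW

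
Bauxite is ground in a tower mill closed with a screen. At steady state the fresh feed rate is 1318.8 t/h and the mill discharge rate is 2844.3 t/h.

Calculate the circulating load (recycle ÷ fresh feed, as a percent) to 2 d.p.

Steady state: M = F + R.
R = M − F = 2844.3 − 1318.8 = 1525.5 t/h
CL = 100·R/F = 100·1525.5/1318.8 = 115.67 %

CL = 115.67 %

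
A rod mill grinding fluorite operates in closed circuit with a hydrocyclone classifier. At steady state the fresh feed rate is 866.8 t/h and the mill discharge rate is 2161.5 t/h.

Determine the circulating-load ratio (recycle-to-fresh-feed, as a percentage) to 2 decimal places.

Steady state: M = F + R.
R = M − F = 2161.5 − 866.8 = 1294.7 t/h
CL = 100·R/F = 100·1294.7/866.8 = 149.37 %

CL = 149.37 %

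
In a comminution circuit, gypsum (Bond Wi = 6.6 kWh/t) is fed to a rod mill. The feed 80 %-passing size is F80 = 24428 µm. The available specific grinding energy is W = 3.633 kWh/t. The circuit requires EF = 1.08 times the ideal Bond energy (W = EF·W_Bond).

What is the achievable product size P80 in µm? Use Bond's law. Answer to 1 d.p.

P80 = 303.9 µm

Bond: W = 10·Wi·(1/√P80 − 1/√F80)
W_Bond = W / EF = 3.633 / 1.08 = 3.3639 kWh/t
⇒ 1/√P80 = W_Bond/(10·Wi) + 1/√F80
  = 3.3639/(10·6.6) + 1/√24428 = 0.050968 + 0.006398 = 0.057366
P80 = (1/0.057366)² = 17.4319² = 303.87 µm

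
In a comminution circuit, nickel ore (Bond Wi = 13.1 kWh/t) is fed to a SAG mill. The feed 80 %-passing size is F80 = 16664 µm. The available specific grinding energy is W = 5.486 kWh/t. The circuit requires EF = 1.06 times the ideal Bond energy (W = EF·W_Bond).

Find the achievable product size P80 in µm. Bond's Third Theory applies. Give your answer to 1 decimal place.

W = 10·Wi·[P80^(−½) − F80^(−½)]
W_Bond = W / EF = 5.486 / 1.06 = 5.1755 kWh/t
⇒ 1/√P80 = W_Bond/(10 Wi) + 1/√F80
  = 5.1755/(10·13.1) + 1/√16664 = 0.039507 + 0.007747 = 0.047254
P80 = (1/0.047254)² = 21.1622² = 447.84 µm

P80 = 447.8 µm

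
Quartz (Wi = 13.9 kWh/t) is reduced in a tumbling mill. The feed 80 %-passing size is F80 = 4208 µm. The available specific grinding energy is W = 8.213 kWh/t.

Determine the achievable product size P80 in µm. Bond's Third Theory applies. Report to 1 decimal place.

W = 10 Wi (P80^-0.5 − F80^-0.5)
⇒ 1/√P80 = W/(10 Wi) + 1/√F80
  = 8.2130/(10·13.9) + 1/√4208 = 0.059086 + 0.015416 = 0.074502
P80 = (1/0.074502)² = 13.4225² = 180.16 µm

P80 = 180.2 µm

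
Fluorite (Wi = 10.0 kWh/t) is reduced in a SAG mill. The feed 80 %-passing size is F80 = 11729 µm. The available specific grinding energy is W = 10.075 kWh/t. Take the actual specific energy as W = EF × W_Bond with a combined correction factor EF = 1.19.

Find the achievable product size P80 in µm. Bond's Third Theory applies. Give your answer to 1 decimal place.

Bond: W = 10·Wi·(1/√P80 − 1/√F80)
W_Bond = W / EF = 10.075 / 1.19 = 8.4664 kWh/t
⇒ 1/√P80 = W_Bond/(10·Wi) + 1/√F80
  = 8.4664/(10·10.0) + 1/√11729 = 0.084664 + 0.009234 = 0.093897
P80 = (1/0.093897)² = 10.6499² = 113.42 µm

P80 = 113.4 µm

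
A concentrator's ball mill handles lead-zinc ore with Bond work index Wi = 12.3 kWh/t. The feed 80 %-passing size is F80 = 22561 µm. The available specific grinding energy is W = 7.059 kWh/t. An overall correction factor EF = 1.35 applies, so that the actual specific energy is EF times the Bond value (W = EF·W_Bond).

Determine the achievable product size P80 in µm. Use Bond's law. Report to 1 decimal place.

Bond: W = 10·Wi·(1/√P80 − 1/√F80)
W_Bond = W / EF = 7.059 / 1.35 = 5.2289 kWh/t
⇒ 1/√P80 = W_Bond/(10 Wi) + 1/√F80
  = 5.2289/(10·12.3) + 1/√22561 = 0.042511 + 0.006658 = 0.049169
P80 = (1/0.049169)² = 20.3380² = 413.64 µm

P80 = 413.6 µm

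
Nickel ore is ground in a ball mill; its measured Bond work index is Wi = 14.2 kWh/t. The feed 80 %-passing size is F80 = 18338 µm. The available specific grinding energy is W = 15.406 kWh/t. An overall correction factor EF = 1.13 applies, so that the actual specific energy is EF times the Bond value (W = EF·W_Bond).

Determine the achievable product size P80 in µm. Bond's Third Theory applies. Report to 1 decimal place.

P80 = 93.5 µm

W = 10·Wi·(P80^(-½) − F80^(-½))
W_Bond = W / EF = 15.406 / 1.13 = 13.6336 kWh/t
⇒ 1/√P80 = W_Bond/(10 Wi) + 1/√F80
  = 13.6336/(10·14.2) + 1/√18338 = 0.096011 + 0.007385 = 0.103396
P80 = (1/0.103396)² = 9.6716² = 93.54 µm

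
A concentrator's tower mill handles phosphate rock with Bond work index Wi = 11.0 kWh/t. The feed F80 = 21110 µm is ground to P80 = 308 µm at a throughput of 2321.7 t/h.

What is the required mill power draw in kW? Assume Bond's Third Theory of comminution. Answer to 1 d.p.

W = 10 Wi / √P80 − 10 Wi / √F80
W = 10·11.0·(1/√308 − 1/√21110) = 10·11.0·(0.050098) = 5.5107 kWh/t
P_mill = W·ṁ = 5.5107·2321.7 = 12794.3 kW

P = 12794.3 kW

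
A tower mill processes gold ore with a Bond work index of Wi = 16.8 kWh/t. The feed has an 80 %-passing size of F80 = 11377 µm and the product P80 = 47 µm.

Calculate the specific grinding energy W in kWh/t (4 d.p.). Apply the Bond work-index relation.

W = 10 Wi (P80^-0.5 − F80^-0.5)
1/√47 = 0.145865;  1/√11377 = 0.009375
W = 10·16.8·(0.145865 − 0.009375) = 22.9303 kWh/t

W = 22.9303 kWh/t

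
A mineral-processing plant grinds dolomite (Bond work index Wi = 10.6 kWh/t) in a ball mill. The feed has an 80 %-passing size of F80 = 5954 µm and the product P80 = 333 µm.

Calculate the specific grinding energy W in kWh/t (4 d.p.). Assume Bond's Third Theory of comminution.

W = 4.4350 kWh/t

W_Bond = 10·Wi·(1/√P₈₀ − 1/√F₈₀)
1/√333 = 0.054800;  1/√5954 = 0.012960
W = 10·10.6·(0.054800 − 0.012960) = 4.4350 kWh/t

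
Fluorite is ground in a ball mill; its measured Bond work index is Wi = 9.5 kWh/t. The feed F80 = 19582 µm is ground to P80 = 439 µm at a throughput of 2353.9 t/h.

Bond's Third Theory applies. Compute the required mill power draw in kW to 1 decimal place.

P = 9074.8 kW

Bond: W = 10·Wi·(1/√P80 − 1/√F80)
W = 10·9.5·(1/√439 − 1/√19582) = 10·9.5·(0.040581) = 3.8552 kWh/t
P_mill = W·ṁ = 3.8552·2353.9 = 9074.8 kW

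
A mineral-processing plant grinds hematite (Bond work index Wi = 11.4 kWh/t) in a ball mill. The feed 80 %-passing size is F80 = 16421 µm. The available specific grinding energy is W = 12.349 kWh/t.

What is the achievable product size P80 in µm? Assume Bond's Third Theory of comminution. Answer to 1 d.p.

P80 = 74.2 µm

Bond:  W = 10 Wi (1/√P − 1/√F)
⇒ 1/√P80 = W/(10 Wi) + 1/√F80
  = 12.3490/(10·11.4) + 1/√16421 = 0.108325 + 0.007804 = 0.116128
P80 = (1/0.116128)² = 8.6112² = 74.15 µm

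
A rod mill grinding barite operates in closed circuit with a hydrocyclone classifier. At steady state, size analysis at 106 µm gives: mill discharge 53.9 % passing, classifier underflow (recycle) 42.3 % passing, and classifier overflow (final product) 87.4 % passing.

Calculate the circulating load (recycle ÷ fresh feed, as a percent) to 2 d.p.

CL = 288.79 %

Classifier node, passing 106 µm:
(1+r)d = ru + o → r = (o−d)/(d−u)
r = (87.4 − 53.9)/(53.9 − 42.3) = 33.5/11.6 = 2.8879
CL = 100·r = 288.79 %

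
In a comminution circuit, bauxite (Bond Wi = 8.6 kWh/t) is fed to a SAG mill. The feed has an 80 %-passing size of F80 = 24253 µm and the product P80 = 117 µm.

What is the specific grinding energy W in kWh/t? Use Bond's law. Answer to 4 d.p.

W = 7.3985 kWh/t

W = 10·Wi·(P80^(-½) − F80^(-½))
1/√117 = 0.092450;  1/√24253 = 0.006421
W = 10·8.6·(0.092450 − 0.006421) = 7.3985 kWh/t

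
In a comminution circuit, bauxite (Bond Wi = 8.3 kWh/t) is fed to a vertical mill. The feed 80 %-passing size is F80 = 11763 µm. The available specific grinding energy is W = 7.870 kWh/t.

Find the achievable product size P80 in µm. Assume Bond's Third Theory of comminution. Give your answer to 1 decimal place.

W = 10·Wi·(P80^(-½) − F80^(-½))
P80^-0.5 = F80^-0.5 + W/(10 Wi)
  = 7.8700/(10·8.3) + 1/√11763 = 0.094819 + 0.009220 = 0.104039
P80 = (1/0.104039)² = 9.6117² = 92.39 µm

P80 = 92.4 µm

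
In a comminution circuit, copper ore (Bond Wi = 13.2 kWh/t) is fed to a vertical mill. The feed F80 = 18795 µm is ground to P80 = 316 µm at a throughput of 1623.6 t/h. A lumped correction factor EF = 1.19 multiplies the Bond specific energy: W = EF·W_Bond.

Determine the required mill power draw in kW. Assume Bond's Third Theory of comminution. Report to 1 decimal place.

P = 12486.6 kW

Bond: W = 10·Wi·(1/√P80 − 1/√F80)
W = 10·13.2·(1/√316 − 1/√18795) = 10·13.2·(0.048960) = 6.4627 kWh/t
Corrected W = EF·W_Bond = 1.19·6.4627 = 7.6907 kWh/t
P = W·T = 7.6907·1623.6 = 12486.6 kW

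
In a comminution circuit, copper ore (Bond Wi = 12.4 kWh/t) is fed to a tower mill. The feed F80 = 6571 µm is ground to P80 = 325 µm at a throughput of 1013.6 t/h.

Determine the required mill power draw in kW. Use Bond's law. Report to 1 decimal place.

W = 10 Wi (P80^-0.5 − F80^-0.5)
W = 10·12.4·(1/√325 − 1/√6571) = 10·12.4·(0.043134) = 5.3486 kWh/t
P = W·T = 5.3486·1013.6 = 5421.3 kW

P = 5421.3 kW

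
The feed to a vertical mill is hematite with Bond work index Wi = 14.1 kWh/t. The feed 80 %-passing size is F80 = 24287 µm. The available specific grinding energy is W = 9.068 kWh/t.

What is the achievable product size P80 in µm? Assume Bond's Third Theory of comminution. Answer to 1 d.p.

P80 = 199.9 µm

W_Bond = 10·Wi·(1/√P₈₀ − 1/√F₈₀)
1/√P80 = 1/√F80 + W/(10·Wi)
  = 9.0680/(10·14.1) + 1/√24287 = 0.064312 + 0.006417 = 0.070729
P80 = (1/0.070729)² = 14.1385² = 199.90 µm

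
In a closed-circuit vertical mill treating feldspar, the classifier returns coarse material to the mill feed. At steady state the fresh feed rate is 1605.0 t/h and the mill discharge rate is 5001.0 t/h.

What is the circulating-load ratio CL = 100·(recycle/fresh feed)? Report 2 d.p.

CL = 211.59 %

Discharge = new feed + return, hence
R = M − F = 5001.0 − 1605.0 = 3396.0 t/h
CL = 100·R/F = 100·3396.0/1605.0 = 211.59 %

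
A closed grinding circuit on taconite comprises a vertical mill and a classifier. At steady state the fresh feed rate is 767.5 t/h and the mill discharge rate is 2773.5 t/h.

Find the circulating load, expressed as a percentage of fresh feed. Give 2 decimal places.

CL = 261.37 %

Steady state: M = F + R.
R = M − F = 2773.5 − 767.5 = 2006.0 t/h
CL = 100·R/F = 100·2006.0/767.5 = 261.37 %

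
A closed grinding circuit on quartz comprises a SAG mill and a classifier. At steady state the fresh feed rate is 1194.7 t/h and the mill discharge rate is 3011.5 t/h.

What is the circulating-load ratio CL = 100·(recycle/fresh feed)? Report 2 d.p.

M = F + R at steady state, so:
R = M − F = 3011.5 − 1194.7 = 1816.8 t/h
CL = 100·R/F = 100·1816.8/1194.7 = 152.07 %

CL = 152.07 %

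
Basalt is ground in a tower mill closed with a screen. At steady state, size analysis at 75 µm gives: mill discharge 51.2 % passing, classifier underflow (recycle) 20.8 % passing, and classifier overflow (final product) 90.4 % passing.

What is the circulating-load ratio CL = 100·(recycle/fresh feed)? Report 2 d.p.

Classifier node, passing 75 µm:
(1+r)·d = r·u + o ⇒ r = (o−d)/(d−u)
r = (90.4 − 51.2)/(51.2 − 20.8) = 39.2/30.4 = 1.2895
CL = 100·r = 128.95 %

CL = 128.95 %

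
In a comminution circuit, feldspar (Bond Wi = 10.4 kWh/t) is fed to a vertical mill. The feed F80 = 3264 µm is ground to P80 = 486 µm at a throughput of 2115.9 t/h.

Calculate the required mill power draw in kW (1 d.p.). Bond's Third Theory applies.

Bond: W = 10·Wi·(1/√P80 − 1/√F80)
W = 10·10.4·(1/√486 − 1/√3264) = 10·10.4·(0.027857) = 2.8972 kWh/t
Mill draw = 2.8972 × 2115.9 = 6130.1 kW

P = 6130.1 kW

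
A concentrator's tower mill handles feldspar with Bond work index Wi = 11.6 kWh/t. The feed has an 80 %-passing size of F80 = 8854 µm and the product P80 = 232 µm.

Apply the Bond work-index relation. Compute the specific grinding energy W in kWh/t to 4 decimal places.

W = 6.3830 kWh/t

W = 10 Wi (P80^-0.5 − F80^-0.5)
1/√232 = 0.065653;  1/√8854 = 0.010627
W = 10·11.6·(0.065653 − 0.010627) = 6.3830 kWh/t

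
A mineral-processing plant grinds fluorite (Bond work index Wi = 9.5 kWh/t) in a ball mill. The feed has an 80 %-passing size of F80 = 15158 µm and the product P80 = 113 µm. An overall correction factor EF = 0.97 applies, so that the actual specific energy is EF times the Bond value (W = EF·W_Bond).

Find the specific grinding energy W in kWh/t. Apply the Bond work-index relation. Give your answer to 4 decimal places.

W = 10 Wi (1/√P80 − 1/√F80)  [Bond]
1/√113 = 0.094072;  1/√15158 = 0.008122
W = 10·9.5·(0.094072 − 0.008122) = 8.1652 kWh/t
Apply correction: 8.1652 × 0.97 = 7.9203 kWh/t

W = 7.9203 kWh/t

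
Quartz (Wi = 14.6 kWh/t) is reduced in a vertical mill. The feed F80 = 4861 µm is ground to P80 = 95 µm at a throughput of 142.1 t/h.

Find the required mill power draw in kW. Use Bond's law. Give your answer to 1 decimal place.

W = 10·Wi·(P80^(-½) − F80^(-½))
W = 10·14.6·(1/√95 − 1/√4861) = 10·14.6·(0.088255) = 12.8852 kWh/t
P = W·T = 12.8852·142.1 = 1831.0 kW

P = 1831.0 kW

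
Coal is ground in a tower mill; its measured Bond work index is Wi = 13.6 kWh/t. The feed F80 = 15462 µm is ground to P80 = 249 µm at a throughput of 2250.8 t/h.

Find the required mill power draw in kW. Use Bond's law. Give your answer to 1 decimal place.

W = 10 Wi / √P80 − 10 Wi / √F80
W = 10·13.6·(1/√249 − 1/√15462) = 10·13.6·(0.055330) = 7.5249 kWh/t
P = W·T = 7.5249·2250.8 = 16937.1 kW

P = 16937.1 kW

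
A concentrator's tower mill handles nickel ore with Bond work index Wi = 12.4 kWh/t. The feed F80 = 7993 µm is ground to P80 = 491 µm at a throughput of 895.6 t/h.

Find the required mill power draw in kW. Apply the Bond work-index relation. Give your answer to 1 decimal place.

Bond: W = 10·Wi·(1/√P80 − 1/√F80)
W = 10·12.4·(1/√491 − 1/√7993) = 10·12.4·(0.033944) = 4.2091 kWh/t
Power = W × throughput = 4.2091 kWh/t × 895.6 t/h = 3769.6 kW

P = 3769.6 kW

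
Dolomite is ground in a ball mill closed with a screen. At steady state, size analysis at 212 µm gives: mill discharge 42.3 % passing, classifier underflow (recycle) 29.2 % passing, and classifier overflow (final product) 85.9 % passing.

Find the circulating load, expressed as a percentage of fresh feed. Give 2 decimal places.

CL = 332.82 %

Let r = R/F. Size balance at 212 µm:
d + r·d = r·u + o → r(d−u) = o−d
r = (85.9 − 42.3)/(42.3 − 29.2) = 43.6/13.1 = 3.3282
CL = 100·r = 332.82 %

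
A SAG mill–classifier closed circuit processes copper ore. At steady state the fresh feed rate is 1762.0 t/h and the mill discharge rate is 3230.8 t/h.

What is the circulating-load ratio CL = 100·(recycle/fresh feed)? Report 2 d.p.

M = F + R at steady state, so:
R = M − F = 3230.8 − 1762.0 = 1468.8 t/h
CL = 100·R/F = 100·1468.8/1762.0 = 83.36 %

CL = 83.36 %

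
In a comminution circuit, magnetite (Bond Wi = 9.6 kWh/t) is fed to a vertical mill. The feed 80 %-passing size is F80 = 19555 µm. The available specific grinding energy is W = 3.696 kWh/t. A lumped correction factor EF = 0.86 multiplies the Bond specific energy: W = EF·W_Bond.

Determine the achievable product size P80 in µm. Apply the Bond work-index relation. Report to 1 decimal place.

W = 10 Wi (P80^-0.5 − F80^-0.5)
W_Bond = W / EF = 3.696 / 0.86 = 4.2977 kWh/t
P80^-0.5 = F80^-0.5 + W_Bond/(10 Wi)
  = 4.2977/(10·9.6) + 1/√19555 = 0.044767 + 0.007151 = 0.051919
P80 = (1/0.051919)² = 19.2610² = 370.98 µm

P80 = 371.0 µm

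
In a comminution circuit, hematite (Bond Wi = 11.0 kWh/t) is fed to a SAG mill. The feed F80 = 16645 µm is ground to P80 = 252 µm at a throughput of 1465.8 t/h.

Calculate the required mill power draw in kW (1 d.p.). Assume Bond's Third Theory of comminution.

P = 8907.3 kW

W_Bond = 10·Wi·(1/√P₈₀ − 1/√F₈₀)
W = 10·11.0·(1/√252 − 1/√16645) = 10·11.0·(0.055243) = 6.0767 kWh/t
Power = W × throughput = 6.0767 kWh/t × 1465.8 t/h = 8907.3 kW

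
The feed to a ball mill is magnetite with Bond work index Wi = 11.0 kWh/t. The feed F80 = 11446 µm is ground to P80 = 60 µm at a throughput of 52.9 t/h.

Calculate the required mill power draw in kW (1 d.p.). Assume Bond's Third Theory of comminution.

W = 10 Wi (P80^-0.5 − F80^-0.5)
W = 10·11.0·(1/√60 − 1/√11446) = 10·11.0·(0.119752) = 13.1728 kWh/t
P_mill = W·ṁ = 13.1728·52.9 = 696.8 kW

P = 696.8 kW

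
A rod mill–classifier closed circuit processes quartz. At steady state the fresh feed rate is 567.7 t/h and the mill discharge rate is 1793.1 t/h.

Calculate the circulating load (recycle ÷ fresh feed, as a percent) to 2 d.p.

CL = 215.85 %

Discharge = new feed + return, hence
R = M − F = 1793.1 − 567.7 = 1225.4 t/h
CL = 100·R/F = 100·1225.4/567.7 = 215.85 %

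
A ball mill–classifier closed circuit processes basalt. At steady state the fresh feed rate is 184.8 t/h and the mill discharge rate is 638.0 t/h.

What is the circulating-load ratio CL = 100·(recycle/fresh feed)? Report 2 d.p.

CL = 245.24 %

Discharge = new feed + return, hence
R = M − F = 638.0 − 184.8 = 453.2 t/h
CL = 100·R/F = 100·453.2/184.8 = 245.24 %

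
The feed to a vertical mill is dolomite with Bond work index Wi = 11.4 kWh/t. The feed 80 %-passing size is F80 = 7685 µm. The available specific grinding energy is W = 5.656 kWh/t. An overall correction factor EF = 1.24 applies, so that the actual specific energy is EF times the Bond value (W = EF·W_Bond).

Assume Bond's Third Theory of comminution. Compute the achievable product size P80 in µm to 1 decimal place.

W = 10·Wi·(P80^(-½) − F80^(-½))
W_Bond = W / EF = 5.656 / 1.24 = 4.5613 kWh/t
⇒ 1/√P80 = W_Bond/(10·Wi) + 1/√F80
  = 4.5613/(10·11.4) + 1/√7685 = 0.040011 + 0.011407 = 0.051418
P80 = (1/0.051418)² = 19.4483² = 378.23 µm

P80 = 378.2 µm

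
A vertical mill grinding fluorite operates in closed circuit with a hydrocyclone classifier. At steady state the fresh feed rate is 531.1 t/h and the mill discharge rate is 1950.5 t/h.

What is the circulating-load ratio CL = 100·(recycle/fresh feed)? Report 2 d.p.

CL = 267.26 %

Mill node: discharge = fresh + recycle.
R = M − F = 1950.5 − 531.1 = 1419.4 t/h
CL = 100·R/F = 100·1419.4/531.1 = 267.26 %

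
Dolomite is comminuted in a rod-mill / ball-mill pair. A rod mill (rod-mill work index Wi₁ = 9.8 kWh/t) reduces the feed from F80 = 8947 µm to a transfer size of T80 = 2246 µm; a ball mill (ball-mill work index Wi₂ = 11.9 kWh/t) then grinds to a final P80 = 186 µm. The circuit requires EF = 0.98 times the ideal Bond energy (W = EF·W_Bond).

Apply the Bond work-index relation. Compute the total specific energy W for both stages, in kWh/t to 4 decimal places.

W = 10·Wi·[P80^(−½) − F80^(−½)]
Stage 1 (8947→2246 µm, Wi₁=9.8): W₁ = 10·9.8·(0.021101 − 0.010572) = 1.0318 kWh/t
Stage 2 (2246→186 µm, Wi₂=11.9): W₂ = 10·11.9·(0.073324 − 0.021101) = 6.2145 kWh/t
W = W₁ + W₂ = 1.0318 + 6.2145 = 7.2463 kWh/t
W_actual = 0.98 × 7.2463 = 7.1014 kWh/t

W = 7.1014 kWh/t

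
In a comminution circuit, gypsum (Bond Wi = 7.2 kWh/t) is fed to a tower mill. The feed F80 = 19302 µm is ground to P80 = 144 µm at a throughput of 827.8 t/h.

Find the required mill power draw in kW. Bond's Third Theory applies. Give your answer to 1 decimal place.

Bond:  W = 10 Wi (1/√P − 1/√F)
W = 10·7.2·(1/√144 − 1/√19302) = 10·7.2·(0.076136) = 5.4818 kWh/t
P_mill = W·ṁ = 5.4818·827.8 = 4537.8 kW

P = 4537.8 kW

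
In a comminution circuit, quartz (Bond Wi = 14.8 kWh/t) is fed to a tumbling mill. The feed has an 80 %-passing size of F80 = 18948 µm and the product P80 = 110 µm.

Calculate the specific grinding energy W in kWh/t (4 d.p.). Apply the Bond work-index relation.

Bond: W = 10·Wi·(1/√P80 − 1/√F80)
1/√110 = 0.095346;  1/√18948 = 0.007265
W = 10·14.8·(0.095346 − 0.007265) = 13.0361 kWh/t

W = 13.0361 kWh/t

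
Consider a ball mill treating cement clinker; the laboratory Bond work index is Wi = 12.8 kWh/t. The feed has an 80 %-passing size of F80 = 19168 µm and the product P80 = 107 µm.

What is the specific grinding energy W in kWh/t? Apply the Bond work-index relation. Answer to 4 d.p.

W = 11.4497 kWh/t

W = 10 Wi / √P80 − 10 Wi / √F80
1/√107 = 0.096674;  1/√19168 = 0.007223
W = 10·12.8·(0.096674 − 0.007223) = 11.4497 kWh/t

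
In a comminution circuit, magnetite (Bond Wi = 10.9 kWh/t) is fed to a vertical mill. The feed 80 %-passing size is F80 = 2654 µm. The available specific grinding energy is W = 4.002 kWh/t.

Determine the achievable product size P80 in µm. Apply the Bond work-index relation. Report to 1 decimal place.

P80 = 317.4 µm

W = 10·Wi·[P80^(−½) − F80^(−½)]
P80^-0.5 = F80^-0.5 + W/(10 Wi)
  = 4.0020/(10·10.9) + 1/√2654 = 0.036716 + 0.019411 = 0.056127
P80 = (1/0.056127)² = 17.8168² = 317.44 µm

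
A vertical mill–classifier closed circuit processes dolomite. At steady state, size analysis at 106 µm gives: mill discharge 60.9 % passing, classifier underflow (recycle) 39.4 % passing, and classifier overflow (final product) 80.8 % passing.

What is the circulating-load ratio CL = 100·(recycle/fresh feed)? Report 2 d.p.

CL = 92.56 %

Balance %-passing 106 µm (r = R/F):
(1+r)d = ru + o → r = (o−d)/(d−u)
r = (80.8 − 60.9)/(60.9 − 39.4) = 19.9/21.5 = 0.9256
CL = 100·r = 92.56 %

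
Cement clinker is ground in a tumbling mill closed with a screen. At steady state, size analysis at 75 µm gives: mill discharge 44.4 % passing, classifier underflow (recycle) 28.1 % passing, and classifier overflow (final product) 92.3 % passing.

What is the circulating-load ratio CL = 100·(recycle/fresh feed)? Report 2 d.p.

CL = 293.87 %

Mass balance on the −75 µm fraction:
r = (o − d)/(d − u)
r = (92.3 − 44.4)/(44.4 − 28.1) = 47.9/16.3 = 2.9387
CL = 100·r = 293.87 %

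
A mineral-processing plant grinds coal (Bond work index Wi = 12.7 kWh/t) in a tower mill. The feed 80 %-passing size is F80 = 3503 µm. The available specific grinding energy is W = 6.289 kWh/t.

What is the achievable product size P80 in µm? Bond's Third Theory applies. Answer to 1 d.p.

P80 = 226.7 µm

W = 10 Wi / √P80 − 10 Wi / √F80
1/√P80 = 1/√F80 + W/(10·Wi)
  = 6.2890/(10·12.7) + 1/√3503 = 0.049520 + 0.016896 = 0.066416
P80 = (1/0.066416)² = 15.0567² = 226.70 µm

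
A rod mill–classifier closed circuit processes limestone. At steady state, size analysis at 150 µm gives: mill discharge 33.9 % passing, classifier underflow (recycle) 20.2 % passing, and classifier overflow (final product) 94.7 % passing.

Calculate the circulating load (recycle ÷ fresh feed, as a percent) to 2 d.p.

CL = 443.80 %

Balance %-passing 150 µm (r = R/F):
(1+r)d = ru + o → r = (o−d)/(d−u)
r = (94.7 − 33.9)/(33.9 − 20.2) = 60.8/13.7 = 4.4380
CL = 100·r = 443.80 %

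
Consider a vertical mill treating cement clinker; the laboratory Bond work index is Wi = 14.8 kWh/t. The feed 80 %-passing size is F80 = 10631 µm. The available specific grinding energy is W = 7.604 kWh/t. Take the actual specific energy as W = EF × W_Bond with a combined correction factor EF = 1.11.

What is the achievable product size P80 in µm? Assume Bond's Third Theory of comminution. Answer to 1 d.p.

W = 10 Wi (P80^-0.5 − F80^-0.5)
W_Bond = W / EF = 7.604 / 1.11 = 6.8505 kWh/t
⇒ 1/√P80 = W_Bond/(10 Wi) + 1/√F80
  = 6.8505/(10·14.8) + 1/√10631 = 0.046287 + 0.009699 = 0.055986
P80 = (1/0.055986)² = 17.8618² = 319.04 µm

P80 = 319.0 µm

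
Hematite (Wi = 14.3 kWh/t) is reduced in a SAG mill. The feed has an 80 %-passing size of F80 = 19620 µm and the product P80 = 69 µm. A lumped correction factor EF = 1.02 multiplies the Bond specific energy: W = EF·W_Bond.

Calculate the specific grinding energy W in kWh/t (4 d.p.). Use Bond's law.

W = 16.5182 kWh/t

W = 10 Wi / √P80 − 10 Wi / √F80
1/√69 = 0.120386;  1/√19620 = 0.007139
W = 10·14.3·(0.120386 − 0.007139) = 16.1943 kWh/t
Apply correction: 16.1943 × 1.02 = 16.5182 kWh/t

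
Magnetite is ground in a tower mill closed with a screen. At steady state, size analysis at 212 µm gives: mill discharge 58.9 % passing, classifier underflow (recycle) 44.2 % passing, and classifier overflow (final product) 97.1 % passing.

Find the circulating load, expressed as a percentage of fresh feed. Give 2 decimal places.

Mass balance on the −212 µm fraction:
d + r·d = r·u + o → r(d−u) = o−d
r = (97.1 − 58.9)/(58.9 − 44.2) = 38.2/14.7 = 2.5986
CL = 100·r = 259.86 %

CL = 259.86 %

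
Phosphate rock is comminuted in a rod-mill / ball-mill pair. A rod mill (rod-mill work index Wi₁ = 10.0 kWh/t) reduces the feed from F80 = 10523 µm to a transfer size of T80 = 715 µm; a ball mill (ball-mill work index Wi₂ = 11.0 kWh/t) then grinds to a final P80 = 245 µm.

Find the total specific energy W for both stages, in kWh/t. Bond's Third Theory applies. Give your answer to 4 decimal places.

W = 5.6788 kWh/t

W = 10 Wi / √P80 − 10 Wi / √F80
Stage 1 (10523→715 µm, Wi₁=10.0): W₁ = 10·10.0·(0.037398 − 0.009748) = 2.7650 kWh/t
Stage 2 (715→245 µm, Wi₂=11.0): W₂ = 10·11.0·(0.063888 − 0.037398) = 2.9139 kWh/t
W = W₁ + W₂ = 2.7650 + 2.9139 = 5.6788 kWh/t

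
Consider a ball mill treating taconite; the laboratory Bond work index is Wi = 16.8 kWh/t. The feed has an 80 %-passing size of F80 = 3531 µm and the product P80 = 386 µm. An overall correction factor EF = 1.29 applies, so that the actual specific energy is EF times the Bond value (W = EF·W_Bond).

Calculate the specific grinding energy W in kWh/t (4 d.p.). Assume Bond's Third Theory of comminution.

W = 10·Wi·(P80^(-½) − F80^(-½))
1/√386 = 0.050899;  1/√3531 = 0.016829
W = 10·16.8·(0.050899 − 0.016829) = 5.7237 kWh/t
Apply correction: 5.7237 × 1.29 = 7.3836 kWh/t

W = 7.3836 kWh/t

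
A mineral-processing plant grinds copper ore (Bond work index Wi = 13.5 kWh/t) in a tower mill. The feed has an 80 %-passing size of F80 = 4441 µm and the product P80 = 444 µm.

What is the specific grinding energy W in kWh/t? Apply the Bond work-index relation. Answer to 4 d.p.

Bond: W = 10·Wi·(1/√P80 − 1/√F80)
1/√444 = 0.047458;  1/√4441 = 0.015006
W = 10·13.5·(0.047458 − 0.015006) = 4.3810 kWh/t

W = 4.3810 kWh/t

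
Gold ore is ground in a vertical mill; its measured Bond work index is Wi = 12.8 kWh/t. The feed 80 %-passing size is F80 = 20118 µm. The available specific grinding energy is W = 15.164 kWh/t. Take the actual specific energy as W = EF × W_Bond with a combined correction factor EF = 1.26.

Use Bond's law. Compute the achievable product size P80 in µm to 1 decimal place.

P80 = 97.9 µm

Bond:  W = 10 Wi (1/√P − 1/√F)
W_Bond = W / EF = 15.164 / 1.26 = 12.0349 kWh/t
1/√P80 = 1/√F80 + W_Bond/(10·Wi)
  = 12.0349/(10·12.8) + 1/√20118 = 0.094023 + 0.007050 = 0.101073
P80 = (1/0.101073)² = 9.8938² = 97.89 µm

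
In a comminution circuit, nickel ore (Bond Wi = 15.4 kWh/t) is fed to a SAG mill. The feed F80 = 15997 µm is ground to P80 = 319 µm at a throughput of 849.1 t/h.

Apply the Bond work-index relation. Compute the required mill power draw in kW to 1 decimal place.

W = 10·Wi·(P80^(-½) − F80^(-½))
W = 10·15.4·(1/√319 − 1/√15997) = 10·15.4·(0.048083) = 7.4048 kWh/t
P = W·T = 7.4048·849.1 = 6287.4 kW

P = 6287.4 kW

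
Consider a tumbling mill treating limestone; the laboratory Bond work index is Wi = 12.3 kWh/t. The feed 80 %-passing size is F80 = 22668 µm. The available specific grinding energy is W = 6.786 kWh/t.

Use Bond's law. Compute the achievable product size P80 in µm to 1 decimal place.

W = 10 Wi (P80^-0.5 − F80^-0.5)
⇒ 1/√P80 = W/(10 Wi) + 1/√F80
  = 6.7860/(10·12.3) + 1/√22668 = 0.055171 + 0.006642 = 0.061813
P80 = (1/0.061813)² = 16.1779² = 261.73 µm

P80 = 261.7 µm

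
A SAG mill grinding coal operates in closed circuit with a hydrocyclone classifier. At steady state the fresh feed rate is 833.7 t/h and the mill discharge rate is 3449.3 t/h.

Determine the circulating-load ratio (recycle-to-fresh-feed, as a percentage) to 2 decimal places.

Steady state: M = F + R.
R = M − F = 3449.3 − 833.7 = 2615.6 t/h
CL = 100·R/F = 100·2615.6/833.7 = 313.73 %

CL = 313.73 %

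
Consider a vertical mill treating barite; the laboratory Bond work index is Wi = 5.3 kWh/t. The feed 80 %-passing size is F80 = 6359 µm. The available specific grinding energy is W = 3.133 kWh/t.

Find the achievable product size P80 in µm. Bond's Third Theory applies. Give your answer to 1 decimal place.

P80 = 194.8 µm

Bond: W = 10·Wi·(1/√P80 − 1/√F80)
P80^-0.5 = F80^-0.5 + W/(10 Wi)
  = 3.1330/(10·5.3) + 1/√6359 = 0.059113 + 0.012540 = 0.071653
P80 = (1/0.071653)² = 13.9561² = 194.77 µm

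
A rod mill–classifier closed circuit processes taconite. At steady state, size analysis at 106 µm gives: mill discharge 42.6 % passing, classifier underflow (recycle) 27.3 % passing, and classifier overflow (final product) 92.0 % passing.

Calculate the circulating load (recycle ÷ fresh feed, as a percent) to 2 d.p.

CL = 322.88 %

Balance %-passing 106 µm (r = R/F):
(1+r)d = ru + o → r = (o−d)/(d−u)
r = (92.0 − 42.6)/(42.6 − 27.3) = 49.4/15.3 = 3.2288
CL = 100·r = 322.88 %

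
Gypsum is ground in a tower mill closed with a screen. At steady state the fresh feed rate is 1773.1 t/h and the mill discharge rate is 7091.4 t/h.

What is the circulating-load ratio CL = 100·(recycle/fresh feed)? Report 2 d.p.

CL = 299.94 %

Mill node: discharge = fresh + recycle.
R = M − F = 7091.4 − 1773.1 = 5318.3 t/h
CL = 100·R/F = 100·5318.3/1773.1 = 299.94 %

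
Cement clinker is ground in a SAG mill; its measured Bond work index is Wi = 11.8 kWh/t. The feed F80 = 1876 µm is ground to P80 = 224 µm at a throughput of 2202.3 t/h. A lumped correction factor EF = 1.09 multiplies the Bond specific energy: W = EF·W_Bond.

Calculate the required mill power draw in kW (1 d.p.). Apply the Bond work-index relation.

P = 12386.2 kW

W = 10·Wi·[P80^(−½) − F80^(−½)]
W = 10·11.8·(1/√224 − 1/√1876) = 10·11.8·(0.043727) = 5.1598 kWh/t
Corrected W = EF·W_Bond = 1.09·5.1598 = 5.6242 kWh/t
P = W·T = 5.6242·2202.3 = 12386.2 kW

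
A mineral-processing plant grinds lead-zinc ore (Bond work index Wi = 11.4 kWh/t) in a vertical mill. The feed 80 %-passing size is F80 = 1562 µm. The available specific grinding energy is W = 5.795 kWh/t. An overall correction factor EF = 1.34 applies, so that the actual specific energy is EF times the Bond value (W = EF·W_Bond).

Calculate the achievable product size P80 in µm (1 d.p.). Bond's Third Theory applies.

P80 = 250.1 µm

W = 10 Wi (P80^-0.5 − F80^-0.5)
W_Bond = W / EF = 5.795 / 1.34 = 4.3246 kWh/t
P80^(−½) = W_Bond/(10 Wi) + F80^(−½)
  = 4.3246/(10·11.4) + 1/√1562 = 0.037935 + 0.025302 = 0.063238
P80 = (1/0.063238)² = 15.8134² = 250.06 µm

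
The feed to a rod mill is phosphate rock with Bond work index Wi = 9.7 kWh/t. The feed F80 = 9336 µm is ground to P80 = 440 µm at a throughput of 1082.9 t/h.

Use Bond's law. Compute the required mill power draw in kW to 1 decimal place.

W = 10 Wi / √P80 − 10 Wi / √F80
W = 10·9.7·(1/√440 − 1/√9336) = 10·9.7·(0.037324) = 3.6204 kWh/t
Power = W × throughput = 3.6204 kWh/t × 1082.9 t/h = 3920.5 kW

P = 3920.5 kW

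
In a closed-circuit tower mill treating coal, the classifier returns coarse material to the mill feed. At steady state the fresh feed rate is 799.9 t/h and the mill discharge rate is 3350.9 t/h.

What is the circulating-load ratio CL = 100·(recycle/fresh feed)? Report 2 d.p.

Steady state: M = F + R.
R = M − F = 3350.9 − 799.9 = 2551.0 t/h
CL = 100·R/F = 100·2551.0/799.9 = 318.91 %

CL = 318.91 %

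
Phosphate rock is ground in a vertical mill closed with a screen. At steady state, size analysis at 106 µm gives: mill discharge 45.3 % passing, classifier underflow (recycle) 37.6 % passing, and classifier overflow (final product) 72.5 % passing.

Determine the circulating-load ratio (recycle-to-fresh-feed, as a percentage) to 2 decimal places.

Mass balance on the −106 µm fraction:
r = (o − d)/(d − u)
r = (72.5 − 45.3)/(45.3 − 37.6) = 27.2/7.7 = 3.5325
CL = 100·r = 353.25 %

CL = 353.25 %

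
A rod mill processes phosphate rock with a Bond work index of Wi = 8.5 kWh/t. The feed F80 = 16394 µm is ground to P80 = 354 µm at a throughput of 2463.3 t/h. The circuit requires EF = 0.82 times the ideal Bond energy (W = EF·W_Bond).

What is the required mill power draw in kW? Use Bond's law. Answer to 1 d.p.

W = 10 Wi (P80^-0.5 − F80^-0.5)
W = 10·8.5·(1/√354 − 1/√16394) = 10·8.5·(0.045339) = 3.8538 kWh/t
Corrected W = EF·W_Bond = 0.82·3.8538 = 3.1601 kWh/t
P_mill = W·ṁ = 3.1601·2463.3 = 7784.4 kW

P = 7784.4 kW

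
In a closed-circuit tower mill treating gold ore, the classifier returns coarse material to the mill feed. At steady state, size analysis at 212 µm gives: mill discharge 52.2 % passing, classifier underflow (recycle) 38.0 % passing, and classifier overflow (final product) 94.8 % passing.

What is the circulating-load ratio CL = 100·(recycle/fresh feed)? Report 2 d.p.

Mass balance on the −212 µm fraction:
Fd + Rd = Ru + Fo ⇒ R/F = (o−d)/(d−u)
r = (94.8 − 52.2)/(52.2 − 38.0) = 42.6/14.2 = 3.0000
CL = 100·r = 300.00 %

CL = 300.00 %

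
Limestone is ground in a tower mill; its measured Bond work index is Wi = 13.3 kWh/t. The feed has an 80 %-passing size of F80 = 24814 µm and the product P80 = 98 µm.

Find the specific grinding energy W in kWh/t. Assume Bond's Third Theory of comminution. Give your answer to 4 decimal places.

W = 12.5907 kWh/t

Bond: W = 10·Wi·(1/√P80 − 1/√F80)
1/√98 = 0.101015;  1/√24814 = 0.006348
W = 10·13.3·(0.101015 − 0.006348) = 12.5907 kWh/t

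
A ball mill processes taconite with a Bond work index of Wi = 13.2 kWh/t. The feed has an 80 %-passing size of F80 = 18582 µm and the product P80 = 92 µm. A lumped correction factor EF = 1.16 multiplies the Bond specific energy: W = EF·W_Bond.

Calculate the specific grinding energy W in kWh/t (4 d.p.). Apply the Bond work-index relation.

Bond:  W = 10 Wi (1/√P − 1/√F)
1/√92 = 0.104257;  1/√18582 = 0.007336
W = 10·13.2·(0.104257 − 0.007336) = 12.7936 kWh/t
Corrected W = EF·W_Bond = 1.16·12.7936 = 14.8406 kWh/t

W = 14.8406 kWh/t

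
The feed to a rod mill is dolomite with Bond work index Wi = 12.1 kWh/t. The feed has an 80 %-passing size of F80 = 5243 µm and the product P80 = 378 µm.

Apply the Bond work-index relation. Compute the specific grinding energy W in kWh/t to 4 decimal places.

W = 10 Wi (P80^-0.5 − F80^-0.5)
1/√378 = 0.051434;  1/√5243 = 0.013811
W = 10·12.1·(0.051434 − 0.013811) = 4.5525 kWh/t

W = 4.5525 kWh/t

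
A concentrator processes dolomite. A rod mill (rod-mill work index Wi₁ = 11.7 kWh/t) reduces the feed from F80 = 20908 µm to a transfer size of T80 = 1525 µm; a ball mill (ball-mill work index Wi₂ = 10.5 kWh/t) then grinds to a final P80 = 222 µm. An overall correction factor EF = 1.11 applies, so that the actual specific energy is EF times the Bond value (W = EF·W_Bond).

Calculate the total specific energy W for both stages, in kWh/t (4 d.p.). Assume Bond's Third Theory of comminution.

W = 7.2653 kWh/t

W = 10 Wi / √P80 − 10 Wi / √F80
Stage 1 (20908→1525 µm, Wi₁=11.7): W₁ = 10·11.7·(0.025607 − 0.006916) = 2.1869 kWh/t
Stage 2 (1525→222 µm, Wi₂=10.5): W₂ = 10·10.5·(0.067116 − 0.025607) = 4.3584 kWh/t
W = W₁ + W₂ = 2.1869 + 4.3584 = 6.5453 kWh/t
Corrected W = EF·W_Bond = 1.11·6.5453 = 7.2653 kWh/t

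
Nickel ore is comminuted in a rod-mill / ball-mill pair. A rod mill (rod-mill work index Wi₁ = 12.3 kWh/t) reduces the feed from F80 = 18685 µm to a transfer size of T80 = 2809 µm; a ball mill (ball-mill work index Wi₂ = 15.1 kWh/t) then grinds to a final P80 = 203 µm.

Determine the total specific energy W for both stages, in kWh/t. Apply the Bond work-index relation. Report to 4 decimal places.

W = 9.1700 kWh/t

W = 10·Wi·[P80^(−½) − F80^(−½)]
Stage 1 (18685→2809 µm, Wi₁=12.3): W₁ = 10·12.3·(0.018868 − 0.007316) = 1.4209 kWh/t
Stage 2 (2809→203 µm, Wi₂=15.1): W₂ = 10·15.1·(0.070186 − 0.018868) = 7.7491 kWh/t
W = W₁ + W₂ = 1.4209 + 7.7491 = 9.1700 kWh/t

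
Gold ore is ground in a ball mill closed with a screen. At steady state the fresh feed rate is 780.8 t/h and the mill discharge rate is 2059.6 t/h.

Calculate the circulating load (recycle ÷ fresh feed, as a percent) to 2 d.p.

CL = 163.78 %

Steady state: M = F + R.
R = M − F = 2059.6 − 780.8 = 1278.8 t/h
CL = 100·R/F = 100·1278.8/780.8 = 163.78 %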